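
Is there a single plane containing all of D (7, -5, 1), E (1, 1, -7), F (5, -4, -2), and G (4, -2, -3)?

With D as base: DE = (-6, 6, -8), DF = (-2, 1, -3), DG = (-3, 3, -4).
DF × DG = (5, 1, -3).
DE · (DF × DG) = 0.
The scalar triple product vanishes, so the four points are coplanar.

Yes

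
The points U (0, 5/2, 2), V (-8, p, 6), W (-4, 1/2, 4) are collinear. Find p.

-3/2

Collinearity requires UV × UW = 0; each component is linear in p.
The x-component gives (2)p + (3) = 0, so p = -3/2.
The remaining components then also vanish.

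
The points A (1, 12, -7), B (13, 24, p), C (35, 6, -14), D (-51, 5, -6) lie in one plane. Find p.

Coplanarity ⇔ det[AB; AC; AD] = 0.
Expanding, this is linear in p: (-550)p + (-550) = 0.
So p = -1.

-1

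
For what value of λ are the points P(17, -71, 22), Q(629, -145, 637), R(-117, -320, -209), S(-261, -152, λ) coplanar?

Normal to plane PQR: n = (170229, 58962, -162304); plane equation n·X = -4863097.
Requiring n·S = -4863097: (-162304)λ + (-53391993) = -4863097.
So λ = -299.

-299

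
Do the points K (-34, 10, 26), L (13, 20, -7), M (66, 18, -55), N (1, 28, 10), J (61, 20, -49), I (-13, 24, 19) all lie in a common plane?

Yes

The plane through K, L, M has normal n = KL × KM = (-546, 507, -624) and equation n·P = 7410.
Checking the remaining points: n·N = 7410, n·J = 7410, n·I = 7410.
All equal 7410, so all 6 points lie in one plane.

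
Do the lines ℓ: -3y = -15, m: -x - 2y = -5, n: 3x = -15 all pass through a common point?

Yes

Intersecting ℓ and m: solving the 2×2 system gives (x, y) = (-5, 5).
Substitute into n: (3)(-5) + (0)(5) = -15.
This equals -15, so (-5, 5) lies on all three lines and they are concurrent.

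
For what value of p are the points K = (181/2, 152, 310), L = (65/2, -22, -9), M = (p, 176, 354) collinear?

Direction KL = (-58, -174, -319). From the y-coordinate of M, the parameter along the line is τ = (176 − 152)/(-174) = -4/29.
Then p = 181/2 + (-4/29)·(-58) = 197/2.

197/2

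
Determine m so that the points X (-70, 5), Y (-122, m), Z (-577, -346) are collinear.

Collinearity: (Y − X) must be parallel to (Z − X) = (-507, -351).
Cross-multiplying the components: (m − 5)·(-507) = (-52)·(-351).
Solving gives m = -31.

-31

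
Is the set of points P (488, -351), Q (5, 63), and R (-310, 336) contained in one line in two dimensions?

No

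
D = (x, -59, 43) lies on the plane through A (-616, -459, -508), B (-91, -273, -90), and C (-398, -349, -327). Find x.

27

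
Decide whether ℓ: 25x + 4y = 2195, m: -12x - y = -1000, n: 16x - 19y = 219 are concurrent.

No

The three lines meet at one point iff the augmented coefficient matrix [aᵢ bᵢ cᵢ] has rank < 3, i.e. its determinant vanishes.
Here the determinant is 1617.
Nonzero, so no common point exists.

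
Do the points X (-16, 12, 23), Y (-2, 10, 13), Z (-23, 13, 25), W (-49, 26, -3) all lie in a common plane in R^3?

No

The four points are coplanar iff the 3×3 determinant with rows XY, XZ, XW is zero.
Rows: (14, -2, -10), (-7, 1, 2), (-33, 14, -26).
Expanding along the first row: (14)(-54) − (-2)(248) + (-10)(-65) = 390.
Nonzero ⇒ not coplanar.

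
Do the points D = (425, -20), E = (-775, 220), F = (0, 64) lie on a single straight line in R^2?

DE = (-1200, 240), DF = (-425, 84).
If collinear, DF would be a scalar multiple of DE. But (-1200)·(84) ≠ (240)·(-425) (difference 1200), so they are not parallel; the points are not collinear.

No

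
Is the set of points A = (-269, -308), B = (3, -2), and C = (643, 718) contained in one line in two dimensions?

Yes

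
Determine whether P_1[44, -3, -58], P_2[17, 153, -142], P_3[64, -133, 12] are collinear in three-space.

P_1P_2 = (-27, 156, -84), P_1P_3 = (20, -130, 70).
Comparing components 3 and 1: (-84)(20) − (-27)(70) = 210 ≠ 0, so P_1P_2 and P_1P_3 are not parallel and the points are not collinear.

No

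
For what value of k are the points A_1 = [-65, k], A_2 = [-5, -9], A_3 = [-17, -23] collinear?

Collinearity: (A_1 − A_2) must be parallel to (A_3 − A_2) = (-12, -14).
Cross-multiplying the components: (k − (-9))·(-12) = (-60)·(-14).
Solving gives k = -79.

-79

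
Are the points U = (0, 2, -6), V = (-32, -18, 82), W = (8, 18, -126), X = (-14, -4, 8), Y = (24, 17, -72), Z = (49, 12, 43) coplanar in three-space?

The plane through U, V, W has normal n = UV × UW = (992, -3136, -352) and equation n·P = -4160.
Checking the remaining points: n·X = -4160, n·Y = -4160, n·Z = -4160.
All equal -4160, so all 6 points lie in one plane.

Yes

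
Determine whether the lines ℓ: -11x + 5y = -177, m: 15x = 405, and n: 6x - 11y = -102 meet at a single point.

Yes

Lines aᵢx + bᵢy = cᵢ with pairwise distinct directions are concurrent exactly when det[aᵢ bᵢ cᵢ] = 0.
Here the determinant is 0.
It vanishes, so the lines are concurrent at (27, 24).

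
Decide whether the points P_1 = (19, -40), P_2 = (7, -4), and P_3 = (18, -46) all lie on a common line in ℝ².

No

P_1P_2 = (-12, 36), P_1P_3 = (-1, -6).
Twice the signed area of △P_1P_2P_3 is (-12)(-6) − (36)(-1) = 108.
The area is nonzero, so the three points are not collinear.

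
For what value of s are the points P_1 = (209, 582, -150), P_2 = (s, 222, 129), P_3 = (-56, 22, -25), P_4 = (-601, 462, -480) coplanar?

458

Coplanarity ⇔ det[P_1P_2; P_1P_3; P_1P_4] = 0.
Expanding, this is linear in s: (199800)s + (-91508400) = 0.
So s = 458.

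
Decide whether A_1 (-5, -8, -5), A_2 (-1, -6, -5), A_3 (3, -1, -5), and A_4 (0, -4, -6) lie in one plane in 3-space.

With A_1 as base: A_1A_2 = (4, 2, 0), A_1A_3 = (8, 7, 0), A_1A_4 = (5, 4, -1).
A_1A_3 × A_1A_4 = (-7, 8, -3).
A_1A_2 · (A_1A_3 × A_1A_4) = -12.
Since -12 ≠ 0, the four points are not coplanar.

No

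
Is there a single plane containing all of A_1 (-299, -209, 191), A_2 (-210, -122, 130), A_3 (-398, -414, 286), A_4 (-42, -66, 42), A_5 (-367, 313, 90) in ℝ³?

The plane through A_1, A_2, A_3 has normal n = A_1A_2 × A_1A_3 = (-4240, -2416, -9632) and equation n·P = -67008.
Checking the remaining points: n·A_4 = -67008, n·A_5 = -67008.
All equal -67008, so all 5 points lie in one plane.

Yes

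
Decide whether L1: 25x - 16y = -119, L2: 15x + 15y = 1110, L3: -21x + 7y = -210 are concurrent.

Intersecting L1 and L2: solving the 2×2 system gives (x, y) = (1065/41, 1969/41).
Substitute into L3: (-21)(1065/41) + (7)(1969/41) = -8582/41.
But L3 requires -210 ≠ -8582/41, so the three lines have no common point.

No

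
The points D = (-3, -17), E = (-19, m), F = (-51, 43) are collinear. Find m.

3

The three points are collinear iff det[DE; DF] = 0.
This determinant is linear in m: (48)m + (-144) = 0, so m = 3.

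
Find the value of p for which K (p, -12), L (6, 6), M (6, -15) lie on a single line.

The three points are collinear iff det[KL; KM] = 0.
This determinant is linear in p: (21)p + (-126) = 0, so p = 6.

6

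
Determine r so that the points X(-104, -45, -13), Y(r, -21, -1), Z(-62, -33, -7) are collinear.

-20

Collinearity requires XY × XZ = 0; each component is linear in r.
The y-component gives (-6)r + (-120) = 0, so r = -20.
The remaining components then also vanish.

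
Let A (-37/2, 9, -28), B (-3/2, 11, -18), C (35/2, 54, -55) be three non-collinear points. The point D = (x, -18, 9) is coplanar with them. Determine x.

Coplanarity requires AB · (AC × AD) = 0.
AB = (17, 2, 10), AC = (36, 45, -27); the triple product is linear in x with coefficient -504 and constant term -5796.
Setting it to zero: x = -23/2.

-23/2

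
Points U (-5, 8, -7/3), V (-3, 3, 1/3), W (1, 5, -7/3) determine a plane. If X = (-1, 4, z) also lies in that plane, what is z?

-1

A normal to the plane is n = UV × UW = (8, 16, 24).
X lies in the plane iff n · UX = 0.
This gives (24)z + (24) = 0, so z = -1.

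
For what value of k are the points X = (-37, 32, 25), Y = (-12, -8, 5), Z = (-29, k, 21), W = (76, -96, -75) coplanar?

The points are coplanar iff XY · (XZ × XW) = 0.
Expanding, this is linear in k: (-240)k + (1440) = 0.
So k = 6.

6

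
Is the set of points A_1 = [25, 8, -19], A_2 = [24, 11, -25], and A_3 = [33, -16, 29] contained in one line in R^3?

Yes

A_1A_2 = (-1, 3, -6), A_1A_3 = (8, -24, 48).
A_1A_2 × A_1A_3 = (0, 0, 0).
The cross product vanishes, so the three points are collinear.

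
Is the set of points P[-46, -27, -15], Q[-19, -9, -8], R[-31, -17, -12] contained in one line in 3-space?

PQ = (27, 18, 7), PR = (15, 10, 3).
PQ × PR = (-16, 24, 0).
The cross product is nonzero, so the points do not lie on one line.

No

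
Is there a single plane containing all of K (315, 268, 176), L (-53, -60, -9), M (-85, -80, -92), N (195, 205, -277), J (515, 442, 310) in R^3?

No

The plane through K, L, M has normal n = KL × KM = (23524, -24624, -3136) and equation n·P = 258892.
Checking the remaining points: n·N = 407932, n·J = 258892.
Since n·N = 407932 ≠ 258892, N is off the plane and the points are not all coplanar.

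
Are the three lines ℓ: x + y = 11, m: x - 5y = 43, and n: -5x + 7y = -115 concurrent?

Intersecting ℓ and m: solving the 2×2 system gives (x, y) = (49/3, -16/3).
Substitute into n: (-5)(49/3) + (7)(-16/3) = -119.
But n requires -115 ≠ -119, so the three lines have no common point.

No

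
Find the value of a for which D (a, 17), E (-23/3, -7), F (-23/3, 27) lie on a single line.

-23/3

The three points are collinear iff det[DE; DF] = 0.
This determinant is linear in a: (-34)a + (-782/3) = 0, so a = -23/3.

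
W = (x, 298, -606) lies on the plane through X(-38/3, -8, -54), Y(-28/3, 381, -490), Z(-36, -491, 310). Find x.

-98/3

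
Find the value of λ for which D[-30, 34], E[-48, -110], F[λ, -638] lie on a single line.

-114

The three points are collinear iff det[DE; DF] = 0.
This determinant is linear in λ: (144)λ + (16416) = 0, so λ = -114.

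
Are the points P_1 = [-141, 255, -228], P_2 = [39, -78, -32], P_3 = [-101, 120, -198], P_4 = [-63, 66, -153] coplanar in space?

Yes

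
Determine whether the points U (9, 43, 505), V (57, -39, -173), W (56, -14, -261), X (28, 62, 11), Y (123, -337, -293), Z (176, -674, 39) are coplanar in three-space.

The plane through U, V, W has normal n = UV × UW = (24166, 4902, 1118) and equation n·P = 992870.
Checking the remaining points: n·X = 992870, n·Y = 992870, n·Z = 992870.
All equal 992870, so all 6 points lie in one plane.

Yes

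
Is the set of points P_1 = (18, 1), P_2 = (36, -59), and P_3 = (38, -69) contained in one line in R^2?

P_1P_2 = (18, -60), P_1P_3 = (20, -70).
det[P_1P_2; P_1P_3] = (18)(-70) − (-60)(20) = -60.
The determinant is nonzero, so they are not collinear.

No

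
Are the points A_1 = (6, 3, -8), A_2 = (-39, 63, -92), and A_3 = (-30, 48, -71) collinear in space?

A_1A_2 = (-45, 60, -84), A_1A_3 = (-36, 45, -63).
A_1A_2 × A_1A_3 = (0, 189, 135).
The cross product is nonzero, so the points do not lie on one line.

No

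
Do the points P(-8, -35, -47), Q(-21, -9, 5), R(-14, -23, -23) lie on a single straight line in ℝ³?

Yes

PQ = (-13, 26, 52), PR = (-6, 12, 24).
Each component of PR is 6/13 times the corresponding component of PQ, so PR = 6/13·PQ and the points are collinear.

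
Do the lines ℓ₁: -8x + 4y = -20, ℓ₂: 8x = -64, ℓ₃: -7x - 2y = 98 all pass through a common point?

Intersecting ℓ₁ and ℓ₂: solving the 2×2 system gives (x, y) = (-8, -21).
Substitute into ℓ₃: (-7)(-8) + (-2)(-21) = 98.
This equals 98, so (-8, -21) lies on all three lines and they are concurrent.

Yes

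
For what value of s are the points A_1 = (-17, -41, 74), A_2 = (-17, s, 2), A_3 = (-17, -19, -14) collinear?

-23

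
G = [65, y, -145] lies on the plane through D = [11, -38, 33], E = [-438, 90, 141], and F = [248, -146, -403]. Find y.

-71

The plane through D, E, F has equation −44144x − 170168y + 18156z = 6579948.
Substituting G: (-170168)y + (-5501980) = 6579948, so y = -71.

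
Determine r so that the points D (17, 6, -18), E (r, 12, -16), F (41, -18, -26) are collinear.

Direction DF = (24, -24, -8). From the y-coordinate of E, the parameter along the line is τ = (12 − 6)/(-24) = -1/4.
Then r = 17 + (-1/4)·(24) = 11.

11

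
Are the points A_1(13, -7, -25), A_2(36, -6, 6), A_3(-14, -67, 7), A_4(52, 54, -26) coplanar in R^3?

No

A normal to the plane through A_1, A_2, A_3 is n = A_1A_2 × A_1A_3 = (1892, -1573, -1353).
The plane has equation n·P = 69432. For A_4: n·A_4 = 48620.
48620 ≠ 69432, so A_4 is off the plane.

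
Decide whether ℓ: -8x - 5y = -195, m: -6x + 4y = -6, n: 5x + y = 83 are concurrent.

No

The three lines meet at one point iff the augmented coefficient matrix [aᵢ bᵢ cᵢ] has rank < 3, i.e. its determinant vanishes.
Here the determinant is 26.
Nonzero, so no common point exists.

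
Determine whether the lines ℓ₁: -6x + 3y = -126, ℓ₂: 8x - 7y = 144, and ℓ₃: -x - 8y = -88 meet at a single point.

Intersecting ℓ₁ and ℓ₂: solving the 2×2 system gives (x, y) = (25, 8).
Substitute into ℓ₃: (-1)(25) + (-8)(8) = -89.
But ℓ₃ requires -88 ≠ -89, so the three lines have no common point.

No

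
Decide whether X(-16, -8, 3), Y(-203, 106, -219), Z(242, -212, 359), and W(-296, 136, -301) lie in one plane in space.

The four points are coplanar iff the 3×3 determinant with rows XY, XZ, XW is zero.
Rows: (-187, 114, -222), (258, -204, 356), (-280, 144, -304).
Expanding along the first row: (-187)(10752) − (114)(21248) + (-222)(-19968) = 0.
Zero determinant ⇒ coplanar.

Yes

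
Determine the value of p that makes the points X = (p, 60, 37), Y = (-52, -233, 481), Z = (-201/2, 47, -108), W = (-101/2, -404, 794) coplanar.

1

The points are coplanar iff XY · (XZ × XW) = 0.
Expanding, this is linear in p: (13079)p + (-13079) = 0.
So p = 1.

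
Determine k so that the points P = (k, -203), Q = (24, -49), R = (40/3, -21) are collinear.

Collinearity: (P − Q) must be parallel to (R − Q) = (-32/3, 28).
Cross-multiplying the components: (k − 24)·(28) = (-154)·(-32/3).
Solving gives k = 248/3.

248/3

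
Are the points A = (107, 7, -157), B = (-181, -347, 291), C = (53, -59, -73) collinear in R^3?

No

AB = (-288, -354, 448), AC = (-54, -66, 84).
Comparing components 2 and 3: (-354)(84) − (448)(-66) = -168 ≠ 0, so AB and AC are not parallel and the points are not collinear.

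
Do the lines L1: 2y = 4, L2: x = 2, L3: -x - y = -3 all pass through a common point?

No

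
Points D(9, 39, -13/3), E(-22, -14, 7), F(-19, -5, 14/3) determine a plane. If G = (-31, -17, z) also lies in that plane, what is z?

The plane through D, E, F has equation (65/3)x − (115/3)y − 120z = -780.
Substituting G: (-120)z + (-20) = -780, so z = 19/3.

19/3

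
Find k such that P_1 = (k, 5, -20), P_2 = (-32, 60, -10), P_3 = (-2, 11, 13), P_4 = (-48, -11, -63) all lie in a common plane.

Coplanarity ⇔ det[P_1P_2; P_1P_3; P_1P_4] = 0.
Expanding, this is linear in k: (-4230)k + (-97290) = 0.
So k = -23.

-23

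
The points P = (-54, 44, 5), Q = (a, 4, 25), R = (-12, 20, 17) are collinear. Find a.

Collinearity requires PQ × PR = 0; each component is linear in a.
The y-component gives (-12)a + (192) = 0, so a = 16.
The remaining components then also vanish.

16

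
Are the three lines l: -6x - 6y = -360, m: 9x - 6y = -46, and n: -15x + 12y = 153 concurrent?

Intersecting l and m: solving the 2×2 system gives (x, y) = (314/15, 586/15).
Substitute into n: (-15)(314/15) + (12)(586/15) = 774/5.
But n requires 153 ≠ 774/5, so the three lines have no common point.

No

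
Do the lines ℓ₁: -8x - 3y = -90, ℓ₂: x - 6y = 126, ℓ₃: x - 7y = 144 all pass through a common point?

Yes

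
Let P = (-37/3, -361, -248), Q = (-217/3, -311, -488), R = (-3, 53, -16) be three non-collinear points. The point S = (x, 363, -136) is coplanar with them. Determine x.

Coplanarity requires PQ · (PR × PS) = 0.
PQ = (-60, 50, -240), PR = (28/3, 414, 232); the triple product is linear in x with coefficient 110960 and constant term 6990480.
Setting it to zero: x = -63.

-63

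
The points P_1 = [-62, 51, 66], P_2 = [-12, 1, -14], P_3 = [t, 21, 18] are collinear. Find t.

-32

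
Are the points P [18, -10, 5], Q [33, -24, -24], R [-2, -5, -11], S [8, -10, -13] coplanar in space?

A normal to the plane through P, Q, R is n = PQ × PR = (369, 820, -205).
The plane has equation n·X = -2583. For S: n·S = -2583.
Equal, so S lies in the plane and all four are coplanar.

Yes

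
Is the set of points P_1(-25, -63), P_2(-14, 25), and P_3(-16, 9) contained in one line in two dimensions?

P_1P_2 = (11, 88), P_1P_3 = (9, 72).
det[P_1P_2; P_1P_3] = (11)(72) − (88)(9) = 0.
The determinant is zero, so the points are collinear.

Yes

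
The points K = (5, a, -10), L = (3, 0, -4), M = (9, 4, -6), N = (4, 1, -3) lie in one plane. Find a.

0

Coplanarity ⇔ det[KL; KM; KN] = 0.
Expanding, this is linear in a: (8)a + (0) = 0.
So a = 0.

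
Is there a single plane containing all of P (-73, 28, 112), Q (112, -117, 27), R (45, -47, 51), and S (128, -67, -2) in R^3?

No

The four points are coplanar iff the 3×3 determinant with rows PQ, PR, PS is zero.
Rows: (185, -145, -85), (118, -75, -61), (201, -95, -114).
Expanding along the first row: (185)(2755) − (-145)(-1191) + (-85)(3865) = 8455.
Nonzero ⇒ not coplanar.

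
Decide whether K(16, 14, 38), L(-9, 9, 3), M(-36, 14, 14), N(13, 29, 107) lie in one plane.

Yes

With K as base: KL = (-25, -5, -35), KM = (-52, 0, -24), KN = (-3, 15, 69).
KM × KN = (360, 3660, -780).
KL · (KM × KN) = 0.
The scalar triple product vanishes, so the four points are coplanar.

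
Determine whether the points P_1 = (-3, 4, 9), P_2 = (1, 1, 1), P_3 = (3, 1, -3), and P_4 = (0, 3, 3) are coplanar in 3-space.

Yes

The four points are coplanar iff the 3×3 determinant with rows P_1P_2, P_1P_3, P_1P_4 is zero.
Rows: (4, -3, -8), (6, -3, -12), (3, -1, -6).
Expanding along the first row: (4)(6) − (-3)(0) + (-8)(3) = 0.
Zero determinant ⇒ coplanar.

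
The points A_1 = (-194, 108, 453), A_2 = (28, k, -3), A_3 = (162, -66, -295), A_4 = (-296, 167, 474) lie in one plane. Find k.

-1

Normal to plane A_1A_3A_4: n = (40478, 68820, 3256); plane equation n·P = 1054796.
Requiring n·A_2 = 1054796: (68820)k + (1123616) = 1054796.
So k = -1.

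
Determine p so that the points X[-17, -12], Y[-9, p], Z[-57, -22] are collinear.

Collinearity: (Y − X) must be parallel to (Z − X) = (-40, -10).
Cross-multiplying the components: (p − (-12))·(-40) = (8)·(-10).
Solving gives p = -10.

-10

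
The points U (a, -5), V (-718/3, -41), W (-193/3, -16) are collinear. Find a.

38/3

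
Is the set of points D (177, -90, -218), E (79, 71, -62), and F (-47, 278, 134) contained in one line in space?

DE = (-98, 161, 156), DF = (-224, 368, 352).
Comparing components 2 and 3: (161)(352) − (156)(368) = -736 ≠ 0, so DE and DF are not parallel and the points are not collinear.

No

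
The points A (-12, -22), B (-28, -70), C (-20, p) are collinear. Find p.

The three points are collinear iff det[AB; AC] = 0.
This determinant is linear in p: (-16)p + (-736) = 0, so p = -46.

-46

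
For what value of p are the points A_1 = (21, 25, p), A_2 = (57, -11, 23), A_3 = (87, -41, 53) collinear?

-13

Collinearity requires A_1A_2 × A_1A_3 = 0; each component is linear in p.
The x-component gives (-30)p + (-390) = 0, so p = -13.
The remaining components then also vanish.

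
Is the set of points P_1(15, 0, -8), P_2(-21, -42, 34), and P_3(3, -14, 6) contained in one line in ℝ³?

P_1P_2 = (-36, -42, 42), P_1P_3 = (-12, -14, 14).
Each component of P_1P_3 is 1/3 times the corresponding component of P_1P_2, so P_1P_3 = 1/3·P_1P_2 and the points are collinear.

Yes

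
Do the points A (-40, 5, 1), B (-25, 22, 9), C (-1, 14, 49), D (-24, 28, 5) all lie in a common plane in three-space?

No

A normal to the plane through A, B, C is n = AB × AC = (744, -408, -528).
The plane has equation n·P = -32328. For D: n·D = -31920.
-31920 ≠ -32328, so D is off the plane.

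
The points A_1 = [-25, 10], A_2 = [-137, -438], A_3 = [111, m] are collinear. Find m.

554

Collinearity: (A_3 − A_1) must be parallel to (A_2 − A_1) = (-112, -448).
Cross-multiplying the components: (m − 10)·(-112) = (136)·(-448).
Solving gives m = 554.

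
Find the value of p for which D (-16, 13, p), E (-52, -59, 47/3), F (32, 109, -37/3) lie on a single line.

11/3

Collinearity requires DE × DF = 0; each component is linear in p.
The x-component gives (168)p + (-616) = 0, so p = 11/3.
The remaining components then also vanish.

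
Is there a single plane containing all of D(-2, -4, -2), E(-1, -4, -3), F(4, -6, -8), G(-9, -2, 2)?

No

The four points are coplanar iff the 3×3 determinant with rows DE, DF, DG is zero.
Rows: (1, 0, -1), (6, -2, -6), (-7, 2, 4).
Expanding along the first row: (1)(4) − (0)(-18) + (-1)(-2) = 6.
Nonzero ⇒ not coplanar.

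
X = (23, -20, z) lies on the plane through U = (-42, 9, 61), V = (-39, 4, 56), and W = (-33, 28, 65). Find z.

Coplanarity requires UV · (UW × UX) = 0.
UV = (3, -5, -5), UW = (9, 19, 4); the triple product is linear in z with coefficient 102 and constant term 306.
Setting it to zero: z = -3.

-3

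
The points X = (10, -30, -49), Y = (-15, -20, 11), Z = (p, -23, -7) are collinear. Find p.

-15/2

Direction XY = (-25, 10, 60). From the y-coordinate of Z, the parameter along the line is τ = (-23 − (-30))/10 = 7/10.
Then p = 10 + 7/10·(-25) = -15/2.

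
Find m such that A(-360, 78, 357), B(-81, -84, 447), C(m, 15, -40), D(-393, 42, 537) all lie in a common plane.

5

The points are coplanar iff AB · (AC × AD) = 0.
Expanding, this is linear in m: (25920)m + (-129600) = 0.
So m = 5.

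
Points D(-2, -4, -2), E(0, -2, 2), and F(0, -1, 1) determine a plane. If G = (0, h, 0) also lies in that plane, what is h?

0

A normal to the plane is n = DE × DF = (-6, 2, 2).
G lies in the plane iff n · DG = 0.
This gives (2)h + (0) = 0, so h = 0.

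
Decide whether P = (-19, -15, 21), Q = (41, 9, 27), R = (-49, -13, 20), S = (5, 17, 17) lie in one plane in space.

No

A normal to the plane through P, Q, R is n = PQ × PR = (-36, -120, 840).
The plane has equation n·X = 20124. For S: n·S = 12060.
12060 ≠ 20124, so S is off the plane.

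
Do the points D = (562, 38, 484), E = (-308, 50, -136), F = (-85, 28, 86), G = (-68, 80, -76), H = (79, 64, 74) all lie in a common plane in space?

The plane through D, E, F has normal n = DE × DF = (-10976, 54880, 16464) and equation n·P = 3885504.
Checking the remaining points: n·G = 3885504, n·H = 3863552.
Since n·H = 3863552 ≠ 3885504, H is off the plane and the points are not all coplanar.

No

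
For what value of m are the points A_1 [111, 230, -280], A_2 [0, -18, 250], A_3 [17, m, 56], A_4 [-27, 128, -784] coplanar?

The points are coplanar iff A_1A_2 · (A_1A_3 × A_1A_4) = 0.
Expanding, this is linear in m: (129084)m + (-5163360) = 0.
So m = 40.

40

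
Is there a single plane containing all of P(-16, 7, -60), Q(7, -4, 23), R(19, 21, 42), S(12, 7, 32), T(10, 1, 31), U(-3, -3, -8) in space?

No

The plane through P, Q, R has normal n = PQ × PR = (-2284, 559, 707) and equation n·X = -1963.
Checking the remaining points: n·S = -871, n·T = -364, n·U = -481.
Since n·S = -871 ≠ -1963, S is off the plane and the points are not all coplanar.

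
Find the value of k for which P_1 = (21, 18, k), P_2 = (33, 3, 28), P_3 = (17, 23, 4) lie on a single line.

10

Direction P_2P_3 = (-16, 20, -24). From the x-coordinate of P_1, the parameter along the line is τ = (21 − 33)/(-16) = 3/4.
Then k = 28 + 3/4·(-24) = 10.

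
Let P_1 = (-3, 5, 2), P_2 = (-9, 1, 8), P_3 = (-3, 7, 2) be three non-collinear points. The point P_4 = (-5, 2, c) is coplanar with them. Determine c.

4

Coplanarity requires P_1P_2 · (P_1P_3 × P_1P_4) = 0.
P_1P_2 = (-6, -4, 6), P_1P_3 = (0, 2, 0); the triple product is linear in c with coefficient -12 and constant term 48.
Setting it to zero: c = 4.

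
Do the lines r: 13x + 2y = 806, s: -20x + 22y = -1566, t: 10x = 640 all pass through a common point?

Yes

Intersecting r and s: solving the 2×2 system gives (x, y) = (64, -13).
Substitute into t: (10)(64) + (0)(-13) = 640.
This equals 640, so (64, -13) lies on all three lines and they are concurrent.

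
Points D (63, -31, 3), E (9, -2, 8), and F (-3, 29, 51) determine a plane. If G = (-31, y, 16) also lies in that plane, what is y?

Coplanarity requires DE · (DF × DG) = 0.
DE = (-54, 29, 5), DF = (-66, 60, 48); the triple product is linear in y with coefficient 2262 and constant term -49764.
Setting it to zero: y = 22.

22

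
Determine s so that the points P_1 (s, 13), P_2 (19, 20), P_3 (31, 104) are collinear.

18

Collinearity: (P_1 − P_2) must be parallel to (P_3 − P_2) = (12, 84).
Cross-multiplying the components: (s − 19)·(84) = (-7)·(12).
Solving gives s = 18.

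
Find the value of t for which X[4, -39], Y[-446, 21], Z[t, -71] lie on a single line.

244

Collinearity: (Z − X) must be parallel to (Y − X) = (-450, 60).
Cross-multiplying the components: (t − 4)·(60) = (-32)·(-450).
Solving gives t = 244.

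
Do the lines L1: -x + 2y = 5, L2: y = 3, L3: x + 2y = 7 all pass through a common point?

Yes

Lines aᵢx + bᵢy = cᵢ with pairwise distinct directions are concurrent exactly when det[aᵢ bᵢ cᵢ] = 0.
Here the determinant is 0.
It vanishes, so the lines are concurrent at (1, 3).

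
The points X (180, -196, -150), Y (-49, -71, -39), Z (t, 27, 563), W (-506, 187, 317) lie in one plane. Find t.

Coplanarity ⇔ det[XY; XZ; XW] = 0.
Expanding, this is linear in t: (-15862)t + (-2617230) = 0.
So t = -165.

-165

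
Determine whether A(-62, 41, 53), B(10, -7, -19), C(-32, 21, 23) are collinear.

Yes

AB = (72, -48, -72), AC = (30, -20, -30).
Each component of AC is 5/12 times the corresponding component of AB, so AC = 5/12·AB and the points are collinear.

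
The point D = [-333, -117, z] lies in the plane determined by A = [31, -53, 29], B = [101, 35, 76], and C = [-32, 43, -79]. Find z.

A normal to the plane is n = AB × AC = (-14016, 4599, 12264).
D lies in the plane iff n · AD = 0.
This gives (12264)z + (4451832) = 0, so z = -363.

-363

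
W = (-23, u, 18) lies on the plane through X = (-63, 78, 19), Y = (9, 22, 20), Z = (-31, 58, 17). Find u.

A normal to the plane is n = XY × XZ = (132, 176, 352).
W lies in the plane iff n · XW = 0.
This gives (176)u + (-8800) = 0, so u = 50.

50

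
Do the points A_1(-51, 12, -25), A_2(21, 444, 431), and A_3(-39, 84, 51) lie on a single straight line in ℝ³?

Yes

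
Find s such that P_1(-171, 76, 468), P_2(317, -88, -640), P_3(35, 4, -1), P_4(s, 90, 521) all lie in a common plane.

-193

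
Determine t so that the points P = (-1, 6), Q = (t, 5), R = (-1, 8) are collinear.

The three points are collinear iff det[PQ; PR] = 0.
This determinant is linear in t: (2)t + (2) = 0, so t = -1.

-1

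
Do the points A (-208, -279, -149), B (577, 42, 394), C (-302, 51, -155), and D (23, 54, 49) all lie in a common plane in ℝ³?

With A as base: AB = (785, 321, 543), AC = (-94, 330, -6), AD = (231, 333, 198).
AC × AD = (67338, 17226, -107532).
AB · (AC × AD) = 0.
The scalar triple product vanishes, so the four points are coplanar.

Yes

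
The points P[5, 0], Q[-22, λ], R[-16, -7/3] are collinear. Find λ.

-3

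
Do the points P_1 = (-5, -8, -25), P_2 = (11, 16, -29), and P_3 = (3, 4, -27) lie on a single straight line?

Yes

P_1P_2 = (16, 24, -4), P_1P_3 = (8, 12, -2).
P_1P_2 × P_1P_3 = (0, 0, 0).
The cross product vanishes, so the three points are collinear.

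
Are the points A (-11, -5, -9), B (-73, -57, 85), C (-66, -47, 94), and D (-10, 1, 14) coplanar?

Yes

The four points are coplanar iff the 3×3 determinant with rows AB, AC, AD is zero.
Rows: (-62, -52, 94), (-55, -42, 103), (1, 6, 23).
Expanding along the first row: (-62)(-1584) − (-52)(-1368) + (94)(-288) = 0.
Zero determinant ⇒ coplanar.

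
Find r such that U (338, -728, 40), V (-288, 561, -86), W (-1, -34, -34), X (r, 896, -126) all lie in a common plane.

-453

Normal to plane UVW: n = (-7942, -3610, 2527); plane equation n·P = 44764.
Requiring n·X = 44764: (-7942)r + (-3552962) = 44764.
So r = -453.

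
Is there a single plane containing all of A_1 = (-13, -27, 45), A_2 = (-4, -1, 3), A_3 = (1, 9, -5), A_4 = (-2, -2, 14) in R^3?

With A_1 as base: A_1A_2 = (9, 26, -42), A_1A_3 = (14, 36, -50), A_1A_4 = (11, 25, -31).
A_1A_3 × A_1A_4 = (134, -116, -46).
A_1A_2 · (A_1A_3 × A_1A_4) = 122.
Since 122 ≠ 0, the four points are not coplanar.

No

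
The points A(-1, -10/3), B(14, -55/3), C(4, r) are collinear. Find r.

The three points are collinear iff det[AB; AC] = 0.
This determinant is linear in r: (15)r + (125) = 0, so r = -25/3.

-25/3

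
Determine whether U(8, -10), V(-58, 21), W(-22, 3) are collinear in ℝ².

UV = (-66, 31), UW = (-30, 13).
If collinear, UW would be a scalar multiple of UV. But (-66)·(13) ≠ (31)·(-30) (difference 72), so they are not parallel; the points are not collinear.

No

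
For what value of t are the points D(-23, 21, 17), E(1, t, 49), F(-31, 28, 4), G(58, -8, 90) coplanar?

5

Normal to plane DFG: n = (134, -469, -335); plane equation n·P = -18626.
Requiring n·E = -18626: (-469)t + (-16281) = -18626.
So t = 5.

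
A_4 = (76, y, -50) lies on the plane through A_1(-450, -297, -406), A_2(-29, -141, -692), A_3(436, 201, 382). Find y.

-15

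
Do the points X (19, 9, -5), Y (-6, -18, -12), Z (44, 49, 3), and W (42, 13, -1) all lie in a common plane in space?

No

The four points are coplanar iff the 3×3 determinant with rows XY, XZ, XW is zero.
Rows: (-25, -27, -7), (25, 40, 8), (23, 4, 4).
Expanding along the first row: (-25)(128) − (-27)(-84) + (-7)(-820) = 272.
Nonzero ⇒ not coplanar.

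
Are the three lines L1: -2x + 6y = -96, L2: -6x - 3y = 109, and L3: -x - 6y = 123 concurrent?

No

Lines aᵢx + bᵢy = cᵢ with pairwise distinct directions are concurrent exactly when det[aᵢ bᵢ cᵢ] = 0.
Here the determinant is 36.
Nonzero, so no common point exists.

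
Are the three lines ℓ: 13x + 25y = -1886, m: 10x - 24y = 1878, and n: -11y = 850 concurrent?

The three lines meet at one point iff the augmented coefficient matrix [aᵢ bᵢ cᵢ] has rank < 3, i.e. its determinant vanishes.
Here the determinant is -1686.
Nonzero, so no common point exists.

No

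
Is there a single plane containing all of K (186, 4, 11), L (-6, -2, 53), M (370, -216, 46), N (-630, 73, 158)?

Yes

The four points are coplanar iff the 3×3 determinant with rows KL, KM, KN is zero.
Rows: (-192, -6, 42), (184, -220, 35), (-816, 69, 147).
Expanding along the first row: (-192)(-34755) − (-6)(55608) + (42)(-166824) = 0.
Zero determinant ⇒ coplanar.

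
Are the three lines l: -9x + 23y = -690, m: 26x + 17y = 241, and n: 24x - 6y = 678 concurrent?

Intersecting l and m: solving the 2×2 system gives (x, y) = (23, -21).
Substitute into n: (24)(23) + (-6)(-21) = 678.
This equals 678, so (23, -21) lies on all three lines and they are concurrent.

Yes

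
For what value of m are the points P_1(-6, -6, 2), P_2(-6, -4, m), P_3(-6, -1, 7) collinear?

4

Direction P_1P_3 = (0, 5, 5). From the y-coordinate of P_2, the parameter along the line is τ = (-4 − (-6))/5 = 2/5.
Then m = 2 + 2/5·(5) = 4.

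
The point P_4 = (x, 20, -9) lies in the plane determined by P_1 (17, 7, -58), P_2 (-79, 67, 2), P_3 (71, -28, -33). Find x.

Coplanarity requires P_1P_2 · (P_1P_3 × P_1P_4) = 0.
P_1P_2 = (-96, 60, 60), P_1P_3 = (54, -35, 25); the triple product is linear in x with coefficient 3600 and constant term 18000.
Setting it to zero: x = -5.

-5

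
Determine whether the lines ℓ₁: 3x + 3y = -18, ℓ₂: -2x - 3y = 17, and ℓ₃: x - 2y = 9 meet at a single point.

Intersecting ℓ₁ and ℓ₂: solving the 2×2 system gives (x, y) = (-1, -5).
Substitute into ℓ₃: (1)(-1) + (-2)(-5) = 9.
This equals 9, so (-1, -5) lies on all three lines and they are concurrent.

Yes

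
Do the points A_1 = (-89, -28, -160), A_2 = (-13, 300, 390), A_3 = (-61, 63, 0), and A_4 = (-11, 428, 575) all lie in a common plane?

With A_1 as base: A_1A_2 = (76, 328, 550), A_1A_3 = (28, 91, 160), A_1A_4 = (78, 456, 735).
A_1A_3 × A_1A_4 = (-6075, -8100, 5670).
A_1A_2 · (A_1A_3 × A_1A_4) = 0.
The scalar triple product vanishes, so the four points are coplanar.

Yes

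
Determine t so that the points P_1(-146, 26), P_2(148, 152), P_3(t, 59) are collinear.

-69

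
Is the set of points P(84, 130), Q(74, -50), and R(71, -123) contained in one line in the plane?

PQ = (-10, -180), PR = (-13, -253).
Twice the signed area of △PQR is (-10)(-253) − (-180)(-13) = 190.
The area is nonzero, so the three points are not collinear.

No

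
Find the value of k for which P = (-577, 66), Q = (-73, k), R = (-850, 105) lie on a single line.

Collinearity: (Q − P) must be parallel to (R − P) = (-273, 39).
Cross-multiplying the components: (k − 66)·(-273) = (504)·(39).
Solving gives k = -6.

-6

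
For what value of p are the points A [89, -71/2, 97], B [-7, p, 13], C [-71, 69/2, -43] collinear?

Direction AC = (-160, 70, -140). From the x-coordinate of B, the parameter along the line is τ = (-7 − 89)/(-160) = 3/5.
Then p = (-71/2) + 3/5·(70) = 13/2.

13/2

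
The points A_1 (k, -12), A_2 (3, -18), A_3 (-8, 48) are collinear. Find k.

The three points are collinear iff det[A_1A_2; A_1A_3] = 0.
This determinant is linear in k: (-66)k + (132) = 0, so k = 2.

2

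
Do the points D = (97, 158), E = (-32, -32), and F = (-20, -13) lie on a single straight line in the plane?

No

DE = (-129, -190), DF = (-117, -171).
If collinear, DF would be a scalar multiple of DE. But (-129)·(-171) ≠ (-190)·(-117) (difference -171), so they are not parallel; the points are not collinear.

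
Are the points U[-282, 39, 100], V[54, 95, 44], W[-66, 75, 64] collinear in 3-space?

UV = (336, 56, -56), UW = (216, 36, -36).
Each component of UW is 9/14 times the corresponding component of UV, so UW = 9/14·UV and the points are collinear.

Yes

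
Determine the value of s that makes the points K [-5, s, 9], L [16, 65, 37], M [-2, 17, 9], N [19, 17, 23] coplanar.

23

The points are coplanar iff KL · (KM × KN) = 0.
Expanding, this is linear in s: (336)s + (-7728) = 0.
So s = 23.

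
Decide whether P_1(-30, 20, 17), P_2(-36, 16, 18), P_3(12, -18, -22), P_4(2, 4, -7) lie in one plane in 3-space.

No

The four points are coplanar iff the 3×3 determinant with rows P_1P_2, P_1P_3, P_1P_4 is zero.
Rows: (-6, -4, 1), (42, -38, -39), (32, -16, -24).
Expanding along the first row: (-6)(288) − (-4)(240) + (1)(544) = -224.
Nonzero ⇒ not coplanar.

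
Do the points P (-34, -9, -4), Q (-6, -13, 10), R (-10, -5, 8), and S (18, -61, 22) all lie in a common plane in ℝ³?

Yes

With P as base: PQ = (28, -4, 14), PR = (24, 4, 12), PS = (52, -52, 26).
PR × PS = (728, 0, -1456).
PQ · (PR × PS) = 0.
The scalar triple product vanishes, so the four points are coplanar.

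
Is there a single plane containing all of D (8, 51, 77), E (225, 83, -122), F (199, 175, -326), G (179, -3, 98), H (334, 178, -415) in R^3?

The plane through D, E, F has normal n = DE × DF = (11780, 49442, 20796) and equation n·P = 4217074.
Checking the remaining points: n·G = 3998302, n·H = 4104856.
Since n·G = 3998302 ≠ 4217074, G is off the plane and the points are not all coplanar.

No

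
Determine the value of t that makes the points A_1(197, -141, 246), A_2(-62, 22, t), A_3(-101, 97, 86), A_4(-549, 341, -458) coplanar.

-10

Normal to plane A_1A_3A_4: n = (-90432, -90432, 33912); plane equation n·P = 3278160.
Requiring n·A_2 = 3278160: (33912)t + (3617280) = 3278160.
So t = -10.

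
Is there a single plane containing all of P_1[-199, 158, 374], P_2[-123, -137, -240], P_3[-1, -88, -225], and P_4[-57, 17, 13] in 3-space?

No

A normal to the plane through P_1, P_2, P_3 is n = P_1P_2 × P_1P_3 = (25661, -76048, 39714).
The plane has equation n·P = -2269087. For P_4: n·P_4 = -2239211.
-2239211 ≠ -2269087, so P_4 is off the plane.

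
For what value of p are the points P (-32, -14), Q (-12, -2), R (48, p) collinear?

34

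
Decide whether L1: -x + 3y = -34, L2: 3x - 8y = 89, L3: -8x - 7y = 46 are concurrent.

No

Intersecting L1 and L2: solving the 2×2 system gives (x, y) = (-5, -13).
Substitute into L3: (-8)(-5) + (-7)(-13) = 131.
But L3 requires 46 ≠ 131, so the three lines have no common point.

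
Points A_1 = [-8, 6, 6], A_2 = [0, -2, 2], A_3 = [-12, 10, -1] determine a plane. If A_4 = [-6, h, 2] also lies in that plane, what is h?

4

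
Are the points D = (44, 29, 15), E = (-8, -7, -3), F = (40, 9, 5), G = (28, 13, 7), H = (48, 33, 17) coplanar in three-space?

Yes

The plane through D, E, F has normal n = DE × DF = (0, -448, 896) and equation n·P = 448.
Checking the remaining points: n·G = 448, n·H = 448.
All equal 448, so all 5 points lie in one plane.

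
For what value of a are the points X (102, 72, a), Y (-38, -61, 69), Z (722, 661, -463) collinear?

-29

Direction YZ = (760, 722, -532). From the x-coordinate of X, the parameter along the line is τ = (102 − (-38))/760 = 7/38.
Then a = 69 + 7/38·(-532) = -29.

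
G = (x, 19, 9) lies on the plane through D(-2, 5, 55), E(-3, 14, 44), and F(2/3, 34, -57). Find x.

A normal to the plane is n = DE × DF = (-689, -424/3, -53).
G lies in the plane iff n · DG = 0.
This gives (-689)x + (-2756/3) = 0, so x = -4/3.

-4/3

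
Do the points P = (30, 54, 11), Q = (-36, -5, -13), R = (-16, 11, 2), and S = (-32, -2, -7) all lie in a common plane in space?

No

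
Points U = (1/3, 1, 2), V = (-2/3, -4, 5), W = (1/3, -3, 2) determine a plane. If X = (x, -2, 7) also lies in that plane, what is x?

A normal to the plane is n = UV × UW = (12, 0, 4).
X lies in the plane iff n · UX = 0.
This gives (12)x + (16) = 0, so x = -4/3.

-4/3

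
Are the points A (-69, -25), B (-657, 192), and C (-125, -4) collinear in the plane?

No

AB = (-588, 217), AC = (-56, 21).
If collinear, AC would be a scalar multiple of AB. But (-588)·(21) ≠ (217)·(-56) (difference -196), so they are not parallel; the points are not collinear.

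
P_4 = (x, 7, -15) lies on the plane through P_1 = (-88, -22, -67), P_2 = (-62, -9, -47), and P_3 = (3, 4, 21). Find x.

Coplanarity requires P_1P_2 · (P_1P_3 × P_1P_4) = 0.
P_1P_2 = (26, 13, 20), P_1P_3 = (91, 26, 88); the triple product is linear in x with coefficient 624 and constant term 14976.
Setting it to zero: x = -24.

-24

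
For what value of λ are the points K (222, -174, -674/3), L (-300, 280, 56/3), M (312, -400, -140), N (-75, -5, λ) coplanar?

-29/3

Coplanarity ⇔ det[KL; KM; KN] = 0.
Expanding, this is linear in λ: (77112)λ + (745416) = 0.
So λ = -29/3.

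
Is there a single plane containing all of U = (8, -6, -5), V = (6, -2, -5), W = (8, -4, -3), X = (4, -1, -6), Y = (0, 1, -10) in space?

The plane through U, V, W has normal n = UV × UW = (8, 4, -4) and equation n·P = 60.
Checking the remaining points: n·X = 52, n·Y = 44.
Since n·X = 52 ≠ 60, X is off the plane and the points are not all coplanar.

No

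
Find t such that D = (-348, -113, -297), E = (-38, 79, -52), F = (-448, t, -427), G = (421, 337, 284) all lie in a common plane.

-225

Normal to plane DEG: n = (1302, 8295, -8148); plane equation n·P = 1029525.
Requiring n·F = 1029525: (8295)t + (2895900) = 1029525.
So t = -225.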